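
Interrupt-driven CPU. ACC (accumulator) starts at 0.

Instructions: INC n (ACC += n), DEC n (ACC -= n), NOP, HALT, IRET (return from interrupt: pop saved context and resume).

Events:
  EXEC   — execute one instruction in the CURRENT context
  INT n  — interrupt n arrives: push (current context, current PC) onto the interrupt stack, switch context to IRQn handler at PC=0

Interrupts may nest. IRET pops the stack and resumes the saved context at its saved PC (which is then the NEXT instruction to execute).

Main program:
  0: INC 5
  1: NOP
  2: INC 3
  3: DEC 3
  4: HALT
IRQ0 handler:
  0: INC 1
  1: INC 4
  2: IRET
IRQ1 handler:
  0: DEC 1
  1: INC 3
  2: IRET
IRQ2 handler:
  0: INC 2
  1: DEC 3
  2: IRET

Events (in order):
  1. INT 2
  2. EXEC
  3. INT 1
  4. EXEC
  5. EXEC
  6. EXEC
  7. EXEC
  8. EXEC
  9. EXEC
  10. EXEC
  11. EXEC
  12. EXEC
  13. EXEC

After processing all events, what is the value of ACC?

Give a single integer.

Answer: 6

Derivation:
Event 1 (INT 2): INT 2 arrives: push (MAIN, PC=0), enter IRQ2 at PC=0 (depth now 1)
Event 2 (EXEC): [IRQ2] PC=0: INC 2 -> ACC=2
Event 3 (INT 1): INT 1 arrives: push (IRQ2, PC=1), enter IRQ1 at PC=0 (depth now 2)
Event 4 (EXEC): [IRQ1] PC=0: DEC 1 -> ACC=1
Event 5 (EXEC): [IRQ1] PC=1: INC 3 -> ACC=4
Event 6 (EXEC): [IRQ1] PC=2: IRET -> resume IRQ2 at PC=1 (depth now 1)
Event 7 (EXEC): [IRQ2] PC=1: DEC 3 -> ACC=1
Event 8 (EXEC): [IRQ2] PC=2: IRET -> resume MAIN at PC=0 (depth now 0)
Event 9 (EXEC): [MAIN] PC=0: INC 5 -> ACC=6
Event 10 (EXEC): [MAIN] PC=1: NOP
Event 11 (EXEC): [MAIN] PC=2: INC 3 -> ACC=9
Event 12 (EXEC): [MAIN] PC=3: DEC 3 -> ACC=6
Event 13 (EXEC): [MAIN] PC=4: HALT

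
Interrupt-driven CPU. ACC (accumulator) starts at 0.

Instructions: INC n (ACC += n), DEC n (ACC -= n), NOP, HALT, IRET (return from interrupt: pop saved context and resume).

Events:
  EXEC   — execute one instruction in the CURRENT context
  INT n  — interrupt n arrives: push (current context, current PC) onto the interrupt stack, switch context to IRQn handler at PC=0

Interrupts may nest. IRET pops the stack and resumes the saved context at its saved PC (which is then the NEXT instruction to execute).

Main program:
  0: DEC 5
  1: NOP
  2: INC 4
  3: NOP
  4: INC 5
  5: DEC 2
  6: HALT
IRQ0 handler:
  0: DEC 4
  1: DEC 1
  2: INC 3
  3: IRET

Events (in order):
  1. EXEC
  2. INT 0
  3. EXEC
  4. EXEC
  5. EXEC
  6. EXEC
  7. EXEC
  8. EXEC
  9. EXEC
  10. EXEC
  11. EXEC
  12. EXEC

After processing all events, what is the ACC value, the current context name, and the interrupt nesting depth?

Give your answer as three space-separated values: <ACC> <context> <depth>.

Event 1 (EXEC): [MAIN] PC=0: DEC 5 -> ACC=-5
Event 2 (INT 0): INT 0 arrives: push (MAIN, PC=1), enter IRQ0 at PC=0 (depth now 1)
Event 3 (EXEC): [IRQ0] PC=0: DEC 4 -> ACC=-9
Event 4 (EXEC): [IRQ0] PC=1: DEC 1 -> ACC=-10
Event 5 (EXEC): [IRQ0] PC=2: INC 3 -> ACC=-7
Event 6 (EXEC): [IRQ0] PC=3: IRET -> resume MAIN at PC=1 (depth now 0)
Event 7 (EXEC): [MAIN] PC=1: NOP
Event 8 (EXEC): [MAIN] PC=2: INC 4 -> ACC=-3
Event 9 (EXEC): [MAIN] PC=3: NOP
Event 10 (EXEC): [MAIN] PC=4: INC 5 -> ACC=2
Event 11 (EXEC): [MAIN] PC=5: DEC 2 -> ACC=0
Event 12 (EXEC): [MAIN] PC=6: HALT

Answer: 0 MAIN 0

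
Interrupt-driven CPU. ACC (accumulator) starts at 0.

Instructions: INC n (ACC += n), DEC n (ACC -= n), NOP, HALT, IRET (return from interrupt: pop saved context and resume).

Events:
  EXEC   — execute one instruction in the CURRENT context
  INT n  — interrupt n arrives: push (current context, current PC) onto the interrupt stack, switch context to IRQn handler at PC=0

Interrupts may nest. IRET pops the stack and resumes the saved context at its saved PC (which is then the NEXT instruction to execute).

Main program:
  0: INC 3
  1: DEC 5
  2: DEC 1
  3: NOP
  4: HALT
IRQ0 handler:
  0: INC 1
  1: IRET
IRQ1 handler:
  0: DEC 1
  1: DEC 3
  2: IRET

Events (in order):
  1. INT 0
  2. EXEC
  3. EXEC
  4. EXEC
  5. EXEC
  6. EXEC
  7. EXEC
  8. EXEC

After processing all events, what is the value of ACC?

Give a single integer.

Event 1 (INT 0): INT 0 arrives: push (MAIN, PC=0), enter IRQ0 at PC=0 (depth now 1)
Event 2 (EXEC): [IRQ0] PC=0: INC 1 -> ACC=1
Event 3 (EXEC): [IRQ0] PC=1: IRET -> resume MAIN at PC=0 (depth now 0)
Event 4 (EXEC): [MAIN] PC=0: INC 3 -> ACC=4
Event 5 (EXEC): [MAIN] PC=1: DEC 5 -> ACC=-1
Event 6 (EXEC): [MAIN] PC=2: DEC 1 -> ACC=-2
Event 7 (EXEC): [MAIN] PC=3: NOP
Event 8 (EXEC): [MAIN] PC=4: HALT

Answer: -2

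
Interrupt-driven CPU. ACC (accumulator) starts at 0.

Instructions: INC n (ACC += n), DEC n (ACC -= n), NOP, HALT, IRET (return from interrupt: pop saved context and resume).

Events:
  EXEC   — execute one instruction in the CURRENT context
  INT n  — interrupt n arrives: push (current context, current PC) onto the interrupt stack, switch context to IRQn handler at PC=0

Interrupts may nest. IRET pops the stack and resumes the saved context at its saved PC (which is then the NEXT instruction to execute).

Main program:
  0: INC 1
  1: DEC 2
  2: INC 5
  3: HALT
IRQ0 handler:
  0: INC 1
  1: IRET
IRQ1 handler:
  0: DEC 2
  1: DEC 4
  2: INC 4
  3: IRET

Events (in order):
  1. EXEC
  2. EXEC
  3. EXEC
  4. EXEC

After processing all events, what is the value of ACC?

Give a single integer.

Answer: 4

Derivation:
Event 1 (EXEC): [MAIN] PC=0: INC 1 -> ACC=1
Event 2 (EXEC): [MAIN] PC=1: DEC 2 -> ACC=-1
Event 3 (EXEC): [MAIN] PC=2: INC 5 -> ACC=4
Event 4 (EXEC): [MAIN] PC=3: HALT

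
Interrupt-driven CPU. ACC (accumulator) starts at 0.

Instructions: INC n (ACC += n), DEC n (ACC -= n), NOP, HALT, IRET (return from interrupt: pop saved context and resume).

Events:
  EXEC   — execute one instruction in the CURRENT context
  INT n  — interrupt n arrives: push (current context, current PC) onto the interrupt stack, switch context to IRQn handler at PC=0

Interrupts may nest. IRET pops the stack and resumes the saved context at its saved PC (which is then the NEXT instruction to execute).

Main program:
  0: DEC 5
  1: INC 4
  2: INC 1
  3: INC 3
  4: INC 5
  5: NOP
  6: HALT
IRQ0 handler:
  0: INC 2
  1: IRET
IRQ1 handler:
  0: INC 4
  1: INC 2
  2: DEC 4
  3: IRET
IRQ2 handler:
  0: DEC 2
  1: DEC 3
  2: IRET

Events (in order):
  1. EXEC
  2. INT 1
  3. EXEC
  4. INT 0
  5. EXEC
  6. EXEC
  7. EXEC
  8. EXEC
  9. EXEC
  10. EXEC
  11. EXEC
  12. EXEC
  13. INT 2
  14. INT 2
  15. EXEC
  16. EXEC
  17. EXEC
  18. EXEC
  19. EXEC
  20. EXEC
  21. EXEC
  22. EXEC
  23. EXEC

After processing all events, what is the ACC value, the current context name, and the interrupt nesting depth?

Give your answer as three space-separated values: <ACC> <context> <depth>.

Answer: 2 MAIN 0

Derivation:
Event 1 (EXEC): [MAIN] PC=0: DEC 5 -> ACC=-5
Event 2 (INT 1): INT 1 arrives: push (MAIN, PC=1), enter IRQ1 at PC=0 (depth now 1)
Event 3 (EXEC): [IRQ1] PC=0: INC 4 -> ACC=-1
Event 4 (INT 0): INT 0 arrives: push (IRQ1, PC=1), enter IRQ0 at PC=0 (depth now 2)
Event 5 (EXEC): [IRQ0] PC=0: INC 2 -> ACC=1
Event 6 (EXEC): [IRQ0] PC=1: IRET -> resume IRQ1 at PC=1 (depth now 1)
Event 7 (EXEC): [IRQ1] PC=1: INC 2 -> ACC=3
Event 8 (EXEC): [IRQ1] PC=2: DEC 4 -> ACC=-1
Event 9 (EXEC): [IRQ1] PC=3: IRET -> resume MAIN at PC=1 (depth now 0)
Event 10 (EXEC): [MAIN] PC=1: INC 4 -> ACC=3
Event 11 (EXEC): [MAIN] PC=2: INC 1 -> ACC=4
Event 12 (EXEC): [MAIN] PC=3: INC 3 -> ACC=7
Event 13 (INT 2): INT 2 arrives: push (MAIN, PC=4), enter IRQ2 at PC=0 (depth now 1)
Event 14 (INT 2): INT 2 arrives: push (IRQ2, PC=0), enter IRQ2 at PC=0 (depth now 2)
Event 15 (EXEC): [IRQ2] PC=0: DEC 2 -> ACC=5
Event 16 (EXEC): [IRQ2] PC=1: DEC 3 -> ACC=2
Event 17 (EXEC): [IRQ2] PC=2: IRET -> resume IRQ2 at PC=0 (depth now 1)
Event 18 (EXEC): [IRQ2] PC=0: DEC 2 -> ACC=0
Event 19 (EXEC): [IRQ2] PC=1: DEC 3 -> ACC=-3
Event 20 (EXEC): [IRQ2] PC=2: IRET -> resume MAIN at PC=4 (depth now 0)
Event 21 (EXEC): [MAIN] PC=4: INC 5 -> ACC=2
Event 22 (EXEC): [MAIN] PC=5: NOP
Event 23 (EXEC): [MAIN] PC=6: HALT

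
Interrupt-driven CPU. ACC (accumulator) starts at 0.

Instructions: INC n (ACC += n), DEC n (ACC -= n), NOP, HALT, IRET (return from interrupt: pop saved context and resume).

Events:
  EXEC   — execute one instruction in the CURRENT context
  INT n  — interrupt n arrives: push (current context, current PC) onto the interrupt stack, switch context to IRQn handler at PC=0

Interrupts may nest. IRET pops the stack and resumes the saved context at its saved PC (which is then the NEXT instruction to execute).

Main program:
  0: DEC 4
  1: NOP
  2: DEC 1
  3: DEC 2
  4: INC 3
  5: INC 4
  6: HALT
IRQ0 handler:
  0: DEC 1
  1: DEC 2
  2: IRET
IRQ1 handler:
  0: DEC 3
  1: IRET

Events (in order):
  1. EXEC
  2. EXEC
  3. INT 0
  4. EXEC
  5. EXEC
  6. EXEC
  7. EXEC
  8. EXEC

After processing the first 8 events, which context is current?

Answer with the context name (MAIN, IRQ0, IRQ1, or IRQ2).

Answer: MAIN

Derivation:
Event 1 (EXEC): [MAIN] PC=0: DEC 4 -> ACC=-4
Event 2 (EXEC): [MAIN] PC=1: NOP
Event 3 (INT 0): INT 0 arrives: push (MAIN, PC=2), enter IRQ0 at PC=0 (depth now 1)
Event 4 (EXEC): [IRQ0] PC=0: DEC 1 -> ACC=-5
Event 5 (EXEC): [IRQ0] PC=1: DEC 2 -> ACC=-7
Event 6 (EXEC): [IRQ0] PC=2: IRET -> resume MAIN at PC=2 (depth now 0)
Event 7 (EXEC): [MAIN] PC=2: DEC 1 -> ACC=-8
Event 8 (EXEC): [MAIN] PC=3: DEC 2 -> ACC=-10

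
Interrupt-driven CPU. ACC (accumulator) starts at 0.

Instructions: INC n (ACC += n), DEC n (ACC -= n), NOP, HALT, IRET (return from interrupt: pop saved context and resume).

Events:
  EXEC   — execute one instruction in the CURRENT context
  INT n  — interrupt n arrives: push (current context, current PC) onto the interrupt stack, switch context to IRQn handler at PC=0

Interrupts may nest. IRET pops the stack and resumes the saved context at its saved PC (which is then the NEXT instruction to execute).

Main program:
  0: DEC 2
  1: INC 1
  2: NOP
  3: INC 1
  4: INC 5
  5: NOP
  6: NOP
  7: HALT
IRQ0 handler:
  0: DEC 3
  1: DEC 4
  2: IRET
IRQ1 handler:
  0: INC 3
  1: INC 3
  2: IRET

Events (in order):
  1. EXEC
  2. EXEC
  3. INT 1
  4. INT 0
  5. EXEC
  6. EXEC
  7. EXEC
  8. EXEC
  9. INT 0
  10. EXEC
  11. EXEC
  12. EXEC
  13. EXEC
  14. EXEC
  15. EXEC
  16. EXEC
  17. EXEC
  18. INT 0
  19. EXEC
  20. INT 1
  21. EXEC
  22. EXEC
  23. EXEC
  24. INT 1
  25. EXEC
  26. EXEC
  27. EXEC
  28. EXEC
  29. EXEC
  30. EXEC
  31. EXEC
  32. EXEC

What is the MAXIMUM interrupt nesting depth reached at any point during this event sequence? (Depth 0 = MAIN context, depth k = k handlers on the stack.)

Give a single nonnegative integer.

Answer: 2

Derivation:
Event 1 (EXEC): [MAIN] PC=0: DEC 2 -> ACC=-2 [depth=0]
Event 2 (EXEC): [MAIN] PC=1: INC 1 -> ACC=-1 [depth=0]
Event 3 (INT 1): INT 1 arrives: push (MAIN, PC=2), enter IRQ1 at PC=0 (depth now 1) [depth=1]
Event 4 (INT 0): INT 0 arrives: push (IRQ1, PC=0), enter IRQ0 at PC=0 (depth now 2) [depth=2]
Event 5 (EXEC): [IRQ0] PC=0: DEC 3 -> ACC=-4 [depth=2]
Event 6 (EXEC): [IRQ0] PC=1: DEC 4 -> ACC=-8 [depth=2]
Event 7 (EXEC): [IRQ0] PC=2: IRET -> resume IRQ1 at PC=0 (depth now 1) [depth=1]
Event 8 (EXEC): [IRQ1] PC=0: INC 3 -> ACC=-5 [depth=1]
Event 9 (INT 0): INT 0 arrives: push (IRQ1, PC=1), enter IRQ0 at PC=0 (depth now 2) [depth=2]
Event 10 (EXEC): [IRQ0] PC=0: DEC 3 -> ACC=-8 [depth=2]
Event 11 (EXEC): [IRQ0] PC=1: DEC 4 -> ACC=-12 [depth=2]
Event 12 (EXEC): [IRQ0] PC=2: IRET -> resume IRQ1 at PC=1 (depth now 1) [depth=1]
Event 13 (EXEC): [IRQ1] PC=1: INC 3 -> ACC=-9 [depth=1]
Event 14 (EXEC): [IRQ1] PC=2: IRET -> resume MAIN at PC=2 (depth now 0) [depth=0]
Event 15 (EXEC): [MAIN] PC=2: NOP [depth=0]
Event 16 (EXEC): [MAIN] PC=3: INC 1 -> ACC=-8 [depth=0]
Event 17 (EXEC): [MAIN] PC=4: INC 5 -> ACC=-3 [depth=0]
Event 18 (INT 0): INT 0 arrives: push (MAIN, PC=5), enter IRQ0 at PC=0 (depth now 1) [depth=1]
Event 19 (EXEC): [IRQ0] PC=0: DEC 3 -> ACC=-6 [depth=1]
Event 20 (INT 1): INT 1 arrives: push (IRQ0, PC=1), enter IRQ1 at PC=0 (depth now 2) [depth=2]
Event 21 (EXEC): [IRQ1] PC=0: INC 3 -> ACC=-3 [depth=2]
Event 22 (EXEC): [IRQ1] PC=1: INC 3 -> ACC=0 [depth=2]
Event 23 (EXEC): [IRQ1] PC=2: IRET -> resume IRQ0 at PC=1 (depth now 1) [depth=1]
Event 24 (INT 1): INT 1 arrives: push (IRQ0, PC=1), enter IRQ1 at PC=0 (depth now 2) [depth=2]
Event 25 (EXEC): [IRQ1] PC=0: INC 3 -> ACC=3 [depth=2]
Event 26 (EXEC): [IRQ1] PC=1: INC 3 -> ACC=6 [depth=2]
Event 27 (EXEC): [IRQ1] PC=2: IRET -> resume IRQ0 at PC=1 (depth now 1) [depth=1]
Event 28 (EXEC): [IRQ0] PC=1: DEC 4 -> ACC=2 [depth=1]
Event 29 (EXEC): [IRQ0] PC=2: IRET -> resume MAIN at PC=5 (depth now 0) [depth=0]
Event 30 (EXEC): [MAIN] PC=5: NOP [depth=0]
Event 31 (EXEC): [MAIN] PC=6: NOP [depth=0]
Event 32 (EXEC): [MAIN] PC=7: HALT [depth=0]
Max depth observed: 2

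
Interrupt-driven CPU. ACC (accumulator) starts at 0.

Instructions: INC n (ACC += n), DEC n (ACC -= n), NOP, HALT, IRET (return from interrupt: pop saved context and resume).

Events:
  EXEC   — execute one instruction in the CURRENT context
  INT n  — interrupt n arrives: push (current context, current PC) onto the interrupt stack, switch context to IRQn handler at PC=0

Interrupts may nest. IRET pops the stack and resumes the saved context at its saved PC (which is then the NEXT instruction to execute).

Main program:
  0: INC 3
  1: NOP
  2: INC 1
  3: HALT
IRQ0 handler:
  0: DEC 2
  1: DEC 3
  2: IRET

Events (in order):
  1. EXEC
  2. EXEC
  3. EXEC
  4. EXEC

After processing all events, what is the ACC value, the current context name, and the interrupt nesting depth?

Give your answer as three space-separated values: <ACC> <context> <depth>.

Answer: 4 MAIN 0

Derivation:
Event 1 (EXEC): [MAIN] PC=0: INC 3 -> ACC=3
Event 2 (EXEC): [MAIN] PC=1: NOP
Event 3 (EXEC): [MAIN] PC=2: INC 1 -> ACC=4
Event 4 (EXEC): [MAIN] PC=3: HALT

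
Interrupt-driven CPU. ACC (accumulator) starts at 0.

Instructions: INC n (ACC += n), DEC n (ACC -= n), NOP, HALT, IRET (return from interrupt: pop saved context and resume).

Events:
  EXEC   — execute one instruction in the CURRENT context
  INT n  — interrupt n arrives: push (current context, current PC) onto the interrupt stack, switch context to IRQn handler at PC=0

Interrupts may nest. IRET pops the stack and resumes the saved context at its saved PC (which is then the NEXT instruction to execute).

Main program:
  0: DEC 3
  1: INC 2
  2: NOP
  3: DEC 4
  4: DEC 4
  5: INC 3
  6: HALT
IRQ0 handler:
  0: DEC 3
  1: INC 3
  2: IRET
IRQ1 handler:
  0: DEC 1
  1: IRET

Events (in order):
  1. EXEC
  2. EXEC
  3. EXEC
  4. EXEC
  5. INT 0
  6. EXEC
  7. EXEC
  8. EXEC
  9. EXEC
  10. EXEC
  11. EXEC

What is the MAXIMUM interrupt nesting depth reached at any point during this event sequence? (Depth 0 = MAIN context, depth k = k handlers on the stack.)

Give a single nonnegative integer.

Event 1 (EXEC): [MAIN] PC=0: DEC 3 -> ACC=-3 [depth=0]
Event 2 (EXEC): [MAIN] PC=1: INC 2 -> ACC=-1 [depth=0]
Event 3 (EXEC): [MAIN] PC=2: NOP [depth=0]
Event 4 (EXEC): [MAIN] PC=3: DEC 4 -> ACC=-5 [depth=0]
Event 5 (INT 0): INT 0 arrives: push (MAIN, PC=4), enter IRQ0 at PC=0 (depth now 1) [depth=1]
Event 6 (EXEC): [IRQ0] PC=0: DEC 3 -> ACC=-8 [depth=1]
Event 7 (EXEC): [IRQ0] PC=1: INC 3 -> ACC=-5 [depth=1]
Event 8 (EXEC): [IRQ0] PC=2: IRET -> resume MAIN at PC=4 (depth now 0) [depth=0]
Event 9 (EXEC): [MAIN] PC=4: DEC 4 -> ACC=-9 [depth=0]
Event 10 (EXEC): [MAIN] PC=5: INC 3 -> ACC=-6 [depth=0]
Event 11 (EXEC): [MAIN] PC=6: HALT [depth=0]
Max depth observed: 1

Answer: 1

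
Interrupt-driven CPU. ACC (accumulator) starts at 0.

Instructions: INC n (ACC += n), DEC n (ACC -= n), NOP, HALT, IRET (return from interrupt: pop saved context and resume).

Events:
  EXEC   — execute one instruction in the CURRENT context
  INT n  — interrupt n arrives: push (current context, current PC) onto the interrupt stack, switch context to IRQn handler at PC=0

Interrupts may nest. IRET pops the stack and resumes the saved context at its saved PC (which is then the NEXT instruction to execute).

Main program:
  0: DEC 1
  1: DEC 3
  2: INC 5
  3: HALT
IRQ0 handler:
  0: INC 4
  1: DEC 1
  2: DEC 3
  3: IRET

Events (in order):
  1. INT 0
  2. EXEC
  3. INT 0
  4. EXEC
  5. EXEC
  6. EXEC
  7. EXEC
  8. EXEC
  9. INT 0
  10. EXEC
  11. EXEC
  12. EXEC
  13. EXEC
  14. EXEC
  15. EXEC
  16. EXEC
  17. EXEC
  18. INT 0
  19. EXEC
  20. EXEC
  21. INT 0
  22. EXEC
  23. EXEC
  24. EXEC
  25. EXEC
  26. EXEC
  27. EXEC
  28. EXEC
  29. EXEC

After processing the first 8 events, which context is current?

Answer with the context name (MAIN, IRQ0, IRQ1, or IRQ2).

Answer: IRQ0

Derivation:
Event 1 (INT 0): INT 0 arrives: push (MAIN, PC=0), enter IRQ0 at PC=0 (depth now 1)
Event 2 (EXEC): [IRQ0] PC=0: INC 4 -> ACC=4
Event 3 (INT 0): INT 0 arrives: push (IRQ0, PC=1), enter IRQ0 at PC=0 (depth now 2)
Event 4 (EXEC): [IRQ0] PC=0: INC 4 -> ACC=8
Event 5 (EXEC): [IRQ0] PC=1: DEC 1 -> ACC=7
Event 6 (EXEC): [IRQ0] PC=2: DEC 3 -> ACC=4
Event 7 (EXEC): [IRQ0] PC=3: IRET -> resume IRQ0 at PC=1 (depth now 1)
Event 8 (EXEC): [IRQ0] PC=1: DEC 1 -> ACC=3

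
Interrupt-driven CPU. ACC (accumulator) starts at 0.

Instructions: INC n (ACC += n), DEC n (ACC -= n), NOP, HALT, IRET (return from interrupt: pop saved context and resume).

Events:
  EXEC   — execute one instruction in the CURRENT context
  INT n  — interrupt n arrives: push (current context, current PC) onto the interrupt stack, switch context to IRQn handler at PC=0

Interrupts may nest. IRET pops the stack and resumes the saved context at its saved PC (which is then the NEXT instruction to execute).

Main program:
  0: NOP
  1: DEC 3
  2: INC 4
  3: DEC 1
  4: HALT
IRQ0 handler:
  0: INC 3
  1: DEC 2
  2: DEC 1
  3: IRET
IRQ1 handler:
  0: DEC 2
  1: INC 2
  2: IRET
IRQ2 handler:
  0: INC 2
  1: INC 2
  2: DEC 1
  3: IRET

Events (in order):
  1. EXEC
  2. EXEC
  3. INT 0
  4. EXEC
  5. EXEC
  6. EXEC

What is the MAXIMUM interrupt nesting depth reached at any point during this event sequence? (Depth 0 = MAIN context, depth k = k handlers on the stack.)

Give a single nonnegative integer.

Event 1 (EXEC): [MAIN] PC=0: NOP [depth=0]
Event 2 (EXEC): [MAIN] PC=1: DEC 3 -> ACC=-3 [depth=0]
Event 3 (INT 0): INT 0 arrives: push (MAIN, PC=2), enter IRQ0 at PC=0 (depth now 1) [depth=1]
Event 4 (EXEC): [IRQ0] PC=0: INC 3 -> ACC=0 [depth=1]
Event 5 (EXEC): [IRQ0] PC=1: DEC 2 -> ACC=-2 [depth=1]
Event 6 (EXEC): [IRQ0] PC=2: DEC 1 -> ACC=-3 [depth=1]
Max depth observed: 1

Answer: 1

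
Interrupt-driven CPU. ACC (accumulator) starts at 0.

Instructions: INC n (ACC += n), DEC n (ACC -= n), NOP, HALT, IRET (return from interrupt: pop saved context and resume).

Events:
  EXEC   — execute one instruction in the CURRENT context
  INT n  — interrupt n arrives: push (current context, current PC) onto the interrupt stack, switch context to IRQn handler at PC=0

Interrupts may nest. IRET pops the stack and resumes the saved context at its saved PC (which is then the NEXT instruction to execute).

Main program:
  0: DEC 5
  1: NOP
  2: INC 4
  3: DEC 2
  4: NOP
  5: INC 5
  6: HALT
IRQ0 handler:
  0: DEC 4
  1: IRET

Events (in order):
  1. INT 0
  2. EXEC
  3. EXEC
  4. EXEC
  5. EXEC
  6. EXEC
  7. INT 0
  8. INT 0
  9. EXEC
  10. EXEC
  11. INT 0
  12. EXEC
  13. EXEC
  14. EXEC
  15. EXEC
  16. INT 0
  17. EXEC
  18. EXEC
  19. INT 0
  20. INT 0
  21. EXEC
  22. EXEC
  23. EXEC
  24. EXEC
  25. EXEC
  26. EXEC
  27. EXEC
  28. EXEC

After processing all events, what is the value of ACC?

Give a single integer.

Answer: -26

Derivation:
Event 1 (INT 0): INT 0 arrives: push (MAIN, PC=0), enter IRQ0 at PC=0 (depth now 1)
Event 2 (EXEC): [IRQ0] PC=0: DEC 4 -> ACC=-4
Event 3 (EXEC): [IRQ0] PC=1: IRET -> resume MAIN at PC=0 (depth now 0)
Event 4 (EXEC): [MAIN] PC=0: DEC 5 -> ACC=-9
Event 5 (EXEC): [MAIN] PC=1: NOP
Event 6 (EXEC): [MAIN] PC=2: INC 4 -> ACC=-5
Event 7 (INT 0): INT 0 arrives: push (MAIN, PC=3), enter IRQ0 at PC=0 (depth now 1)
Event 8 (INT 0): INT 0 arrives: push (IRQ0, PC=0), enter IRQ0 at PC=0 (depth now 2)
Event 9 (EXEC): [IRQ0] PC=0: DEC 4 -> ACC=-9
Event 10 (EXEC): [IRQ0] PC=1: IRET -> resume IRQ0 at PC=0 (depth now 1)
Event 11 (INT 0): INT 0 arrives: push (IRQ0, PC=0), enter IRQ0 at PC=0 (depth now 2)
Event 12 (EXEC): [IRQ0] PC=0: DEC 4 -> ACC=-13
Event 13 (EXEC): [IRQ0] PC=1: IRET -> resume IRQ0 at PC=0 (depth now 1)
Event 14 (EXEC): [IRQ0] PC=0: DEC 4 -> ACC=-17
Event 15 (EXEC): [IRQ0] PC=1: IRET -> resume MAIN at PC=3 (depth now 0)
Event 16 (INT 0): INT 0 arrives: push (MAIN, PC=3), enter IRQ0 at PC=0 (depth now 1)
Event 17 (EXEC): [IRQ0] PC=0: DEC 4 -> ACC=-21
Event 18 (EXEC): [IRQ0] PC=1: IRET -> resume MAIN at PC=3 (depth now 0)
Event 19 (INT 0): INT 0 arrives: push (MAIN, PC=3), enter IRQ0 at PC=0 (depth now 1)
Event 20 (INT 0): INT 0 arrives: push (IRQ0, PC=0), enter IRQ0 at PC=0 (depth now 2)
Event 21 (EXEC): [IRQ0] PC=0: DEC 4 -> ACC=-25
Event 22 (EXEC): [IRQ0] PC=1: IRET -> resume IRQ0 at PC=0 (depth now 1)
Event 23 (EXEC): [IRQ0] PC=0: DEC 4 -> ACC=-29
Event 24 (EXEC): [IRQ0] PC=1: IRET -> resume MAIN at PC=3 (depth now 0)
Event 25 (EXEC): [MAIN] PC=3: DEC 2 -> ACC=-31
Event 26 (EXEC): [MAIN] PC=4: NOP
Event 27 (EXEC): [MAIN] PC=5: INC 5 -> ACC=-26
Event 28 (EXEC): [MAIN] PC=6: HALT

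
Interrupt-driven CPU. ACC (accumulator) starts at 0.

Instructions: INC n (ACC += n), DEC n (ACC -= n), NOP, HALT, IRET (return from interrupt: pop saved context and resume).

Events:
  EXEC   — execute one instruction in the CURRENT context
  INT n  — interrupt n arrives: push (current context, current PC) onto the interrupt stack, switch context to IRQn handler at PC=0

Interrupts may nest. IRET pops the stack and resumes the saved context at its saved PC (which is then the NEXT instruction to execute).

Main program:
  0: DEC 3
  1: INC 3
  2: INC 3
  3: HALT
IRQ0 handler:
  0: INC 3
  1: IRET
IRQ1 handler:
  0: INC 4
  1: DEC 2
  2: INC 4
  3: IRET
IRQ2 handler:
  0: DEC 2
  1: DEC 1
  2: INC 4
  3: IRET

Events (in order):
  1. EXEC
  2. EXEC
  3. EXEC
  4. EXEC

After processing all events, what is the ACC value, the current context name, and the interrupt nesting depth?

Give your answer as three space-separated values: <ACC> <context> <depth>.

Event 1 (EXEC): [MAIN] PC=0: DEC 3 -> ACC=-3
Event 2 (EXEC): [MAIN] PC=1: INC 3 -> ACC=0
Event 3 (EXEC): [MAIN] PC=2: INC 3 -> ACC=3
Event 4 (EXEC): [MAIN] PC=3: HALT

Answer: 3 MAIN 0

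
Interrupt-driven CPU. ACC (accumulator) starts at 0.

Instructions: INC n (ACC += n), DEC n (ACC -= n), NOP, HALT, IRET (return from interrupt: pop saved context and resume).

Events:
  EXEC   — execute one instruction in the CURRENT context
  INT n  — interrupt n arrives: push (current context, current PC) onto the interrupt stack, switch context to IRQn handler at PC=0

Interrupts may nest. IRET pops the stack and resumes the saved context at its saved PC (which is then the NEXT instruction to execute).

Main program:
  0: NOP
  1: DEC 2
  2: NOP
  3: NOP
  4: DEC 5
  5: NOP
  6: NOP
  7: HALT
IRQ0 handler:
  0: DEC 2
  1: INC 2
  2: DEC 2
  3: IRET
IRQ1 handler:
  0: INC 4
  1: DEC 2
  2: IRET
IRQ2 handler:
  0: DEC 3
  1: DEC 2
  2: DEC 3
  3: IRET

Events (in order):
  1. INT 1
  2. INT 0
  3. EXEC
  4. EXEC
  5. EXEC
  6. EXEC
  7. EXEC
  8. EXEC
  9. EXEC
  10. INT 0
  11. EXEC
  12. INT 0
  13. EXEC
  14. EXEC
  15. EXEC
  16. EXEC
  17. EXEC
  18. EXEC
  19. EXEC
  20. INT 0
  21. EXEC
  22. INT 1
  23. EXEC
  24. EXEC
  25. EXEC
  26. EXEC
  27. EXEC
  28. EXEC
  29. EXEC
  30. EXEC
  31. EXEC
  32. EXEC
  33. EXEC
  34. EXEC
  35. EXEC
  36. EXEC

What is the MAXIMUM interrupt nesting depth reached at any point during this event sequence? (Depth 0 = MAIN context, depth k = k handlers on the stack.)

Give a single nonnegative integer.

Answer: 2

Derivation:
Event 1 (INT 1): INT 1 arrives: push (MAIN, PC=0), enter IRQ1 at PC=0 (depth now 1) [depth=1]
Event 2 (INT 0): INT 0 arrives: push (IRQ1, PC=0), enter IRQ0 at PC=0 (depth now 2) [depth=2]
Event 3 (EXEC): [IRQ0] PC=0: DEC 2 -> ACC=-2 [depth=2]
Event 4 (EXEC): [IRQ0] PC=1: INC 2 -> ACC=0 [depth=2]
Event 5 (EXEC): [IRQ0] PC=2: DEC 2 -> ACC=-2 [depth=2]
Event 6 (EXEC): [IRQ0] PC=3: IRET -> resume IRQ1 at PC=0 (depth now 1) [depth=1]
Event 7 (EXEC): [IRQ1] PC=0: INC 4 -> ACC=2 [depth=1]
Event 8 (EXEC): [IRQ1] PC=1: DEC 2 -> ACC=0 [depth=1]
Event 9 (EXEC): [IRQ1] PC=2: IRET -> resume MAIN at PC=0 (depth now 0) [depth=0]
Event 10 (INT 0): INT 0 arrives: push (MAIN, PC=0), enter IRQ0 at PC=0 (depth now 1) [depth=1]
Event 11 (EXEC): [IRQ0] PC=0: DEC 2 -> ACC=-2 [depth=1]
Event 12 (INT 0): INT 0 arrives: push (IRQ0, PC=1), enter IRQ0 at PC=0 (depth now 2) [depth=2]
Event 13 (EXEC): [IRQ0] PC=0: DEC 2 -> ACC=-4 [depth=2]
Event 14 (EXEC): [IRQ0] PC=1: INC 2 -> ACC=-2 [depth=2]
Event 15 (EXEC): [IRQ0] PC=2: DEC 2 -> ACC=-4 [depth=2]
Event 16 (EXEC): [IRQ0] PC=3: IRET -> resume IRQ0 at PC=1 (depth now 1) [depth=1]
Event 17 (EXEC): [IRQ0] PC=1: INC 2 -> ACC=-2 [depth=1]
Event 18 (EXEC): [IRQ0] PC=2: DEC 2 -> ACC=-4 [depth=1]
Event 19 (EXEC): [IRQ0] PC=3: IRET -> resume MAIN at PC=0 (depth now 0) [depth=0]
Event 20 (INT 0): INT 0 arrives: push (MAIN, PC=0), enter IRQ0 at PC=0 (depth now 1) [depth=1]
Event 21 (EXEC): [IRQ0] PC=0: DEC 2 -> ACC=-6 [depth=1]
Event 22 (INT 1): INT 1 arrives: push (IRQ0, PC=1), enter IRQ1 at PC=0 (depth now 2) [depth=2]
Event 23 (EXEC): [IRQ1] PC=0: INC 4 -> ACC=-2 [depth=2]
Event 24 (EXEC): [IRQ1] PC=1: DEC 2 -> ACC=-4 [depth=2]
Event 25 (EXEC): [IRQ1] PC=2: IRET -> resume IRQ0 at PC=1 (depth now 1) [depth=1]
Event 26 (EXEC): [IRQ0] PC=1: INC 2 -> ACC=-2 [depth=1]
Event 27 (EXEC): [IRQ0] PC=2: DEC 2 -> ACC=-4 [depth=1]
Event 28 (EXEC): [IRQ0] PC=3: IRET -> resume MAIN at PC=0 (depth now 0) [depth=0]
Event 29 (EXEC): [MAIN] PC=0: NOP [depth=0]
Event 30 (EXEC): [MAIN] PC=1: DEC 2 -> ACC=-6 [depth=0]
Event 31 (EXEC): [MAIN] PC=2: NOP [depth=0]
Event 32 (EXEC): [MAIN] PC=3: NOP [depth=0]
Event 33 (EXEC): [MAIN] PC=4: DEC 5 -> ACC=-11 [depth=0]
Event 34 (EXEC): [MAIN] PC=5: NOP [depth=0]
Event 35 (EXEC): [MAIN] PC=6: NOP [depth=0]
Event 36 (EXEC): [MAIN] PC=7: HALT [depth=0]
Max depth observed: 2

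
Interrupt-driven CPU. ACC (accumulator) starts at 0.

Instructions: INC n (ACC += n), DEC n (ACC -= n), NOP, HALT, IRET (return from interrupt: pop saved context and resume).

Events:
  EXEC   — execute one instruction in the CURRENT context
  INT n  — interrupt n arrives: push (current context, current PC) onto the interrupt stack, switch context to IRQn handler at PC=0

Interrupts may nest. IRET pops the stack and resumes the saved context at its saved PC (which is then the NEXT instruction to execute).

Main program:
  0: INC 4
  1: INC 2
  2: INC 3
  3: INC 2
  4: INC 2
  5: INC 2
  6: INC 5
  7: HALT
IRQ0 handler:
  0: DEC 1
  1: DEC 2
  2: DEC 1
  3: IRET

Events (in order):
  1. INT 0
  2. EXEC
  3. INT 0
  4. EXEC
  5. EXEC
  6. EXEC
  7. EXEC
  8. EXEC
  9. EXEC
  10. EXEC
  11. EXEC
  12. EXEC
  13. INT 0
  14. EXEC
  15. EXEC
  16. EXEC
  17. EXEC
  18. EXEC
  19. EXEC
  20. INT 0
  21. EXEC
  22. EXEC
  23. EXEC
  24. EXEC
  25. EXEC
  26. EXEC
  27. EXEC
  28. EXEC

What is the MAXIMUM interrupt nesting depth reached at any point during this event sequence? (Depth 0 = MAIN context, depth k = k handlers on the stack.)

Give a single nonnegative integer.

Answer: 2

Derivation:
Event 1 (INT 0): INT 0 arrives: push (MAIN, PC=0), enter IRQ0 at PC=0 (depth now 1) [depth=1]
Event 2 (EXEC): [IRQ0] PC=0: DEC 1 -> ACC=-1 [depth=1]
Event 3 (INT 0): INT 0 arrives: push (IRQ0, PC=1), enter IRQ0 at PC=0 (depth now 2) [depth=2]
Event 4 (EXEC): [IRQ0] PC=0: DEC 1 -> ACC=-2 [depth=2]
Event 5 (EXEC): [IRQ0] PC=1: DEC 2 -> ACC=-4 [depth=2]
Event 6 (EXEC): [IRQ0] PC=2: DEC 1 -> ACC=-5 [depth=2]
Event 7 (EXEC): [IRQ0] PC=3: IRET -> resume IRQ0 at PC=1 (depth now 1) [depth=1]
Event 8 (EXEC): [IRQ0] PC=1: DEC 2 -> ACC=-7 [depth=1]
Event 9 (EXEC): [IRQ0] PC=2: DEC 1 -> ACC=-8 [depth=1]
Event 10 (EXEC): [IRQ0] PC=3: IRET -> resume MAIN at PC=0 (depth now 0) [depth=0]
Event 11 (EXEC): [MAIN] PC=0: INC 4 -> ACC=-4 [depth=0]
Event 12 (EXEC): [MAIN] PC=1: INC 2 -> ACC=-2 [depth=0]
Event 13 (INT 0): INT 0 arrives: push (MAIN, PC=2), enter IRQ0 at PC=0 (depth now 1) [depth=1]
Event 14 (EXEC): [IRQ0] PC=0: DEC 1 -> ACC=-3 [depth=1]
Event 15 (EXEC): [IRQ0] PC=1: DEC 2 -> ACC=-5 [depth=1]
Event 16 (EXEC): [IRQ0] PC=2: DEC 1 -> ACC=-6 [depth=1]
Event 17 (EXEC): [IRQ0] PC=3: IRET -> resume MAIN at PC=2 (depth now 0) [depth=0]
Event 18 (EXEC): [MAIN] PC=2: INC 3 -> ACC=-3 [depth=0]
Event 19 (EXEC): [MAIN] PC=3: INC 2 -> ACC=-1 [depth=0]
Event 20 (INT 0): INT 0 arrives: push (MAIN, PC=4), enter IRQ0 at PC=0 (depth now 1) [depth=1]
Event 21 (EXEC): [IRQ0] PC=0: DEC 1 -> ACC=-2 [depth=1]
Event 22 (EXEC): [IRQ0] PC=1: DEC 2 -> ACC=-4 [depth=1]
Event 23 (EXEC): [IRQ0] PC=2: DEC 1 -> ACC=-5 [depth=1]
Event 24 (EXEC): [IRQ0] PC=3: IRET -> resume MAIN at PC=4 (depth now 0) [depth=0]
Event 25 (EXEC): [MAIN] PC=4: INC 2 -> ACC=-3 [depth=0]
Event 26 (EXEC): [MAIN] PC=5: INC 2 -> ACC=-1 [depth=0]
Event 27 (EXEC): [MAIN] PC=6: INC 5 -> ACC=4 [depth=0]
Event 28 (EXEC): [MAIN] PC=7: HALT [depth=0]
Max depth observed: 2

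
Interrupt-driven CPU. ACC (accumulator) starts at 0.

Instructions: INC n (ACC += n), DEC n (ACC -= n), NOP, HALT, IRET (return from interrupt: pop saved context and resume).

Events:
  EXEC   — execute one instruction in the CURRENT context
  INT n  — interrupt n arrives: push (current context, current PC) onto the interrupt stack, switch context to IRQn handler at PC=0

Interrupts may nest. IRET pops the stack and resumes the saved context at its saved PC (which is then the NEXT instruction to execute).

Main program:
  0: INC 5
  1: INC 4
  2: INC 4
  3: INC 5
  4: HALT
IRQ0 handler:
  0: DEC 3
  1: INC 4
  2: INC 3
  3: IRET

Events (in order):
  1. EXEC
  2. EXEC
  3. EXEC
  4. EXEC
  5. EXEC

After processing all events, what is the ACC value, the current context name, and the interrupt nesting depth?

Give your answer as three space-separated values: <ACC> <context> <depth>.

Event 1 (EXEC): [MAIN] PC=0: INC 5 -> ACC=5
Event 2 (EXEC): [MAIN] PC=1: INC 4 -> ACC=9
Event 3 (EXEC): [MAIN] PC=2: INC 4 -> ACC=13
Event 4 (EXEC): [MAIN] PC=3: INC 5 -> ACC=18
Event 5 (EXEC): [MAIN] PC=4: HALT

Answer: 18 MAIN 0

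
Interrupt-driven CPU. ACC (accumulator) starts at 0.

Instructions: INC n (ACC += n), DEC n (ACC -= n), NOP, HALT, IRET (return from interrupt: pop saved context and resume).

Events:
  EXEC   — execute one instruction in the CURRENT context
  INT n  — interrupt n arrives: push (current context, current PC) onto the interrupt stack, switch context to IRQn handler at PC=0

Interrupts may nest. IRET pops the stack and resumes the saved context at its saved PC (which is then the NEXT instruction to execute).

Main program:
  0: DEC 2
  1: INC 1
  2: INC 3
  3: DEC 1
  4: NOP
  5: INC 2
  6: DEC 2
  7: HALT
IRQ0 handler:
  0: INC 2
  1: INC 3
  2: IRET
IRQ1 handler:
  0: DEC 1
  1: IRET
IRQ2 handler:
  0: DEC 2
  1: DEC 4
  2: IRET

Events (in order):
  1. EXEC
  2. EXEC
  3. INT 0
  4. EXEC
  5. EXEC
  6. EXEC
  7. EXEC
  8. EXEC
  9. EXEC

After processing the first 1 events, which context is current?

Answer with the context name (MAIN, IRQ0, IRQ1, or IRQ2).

Event 1 (EXEC): [MAIN] PC=0: DEC 2 -> ACC=-2

Answer: MAIN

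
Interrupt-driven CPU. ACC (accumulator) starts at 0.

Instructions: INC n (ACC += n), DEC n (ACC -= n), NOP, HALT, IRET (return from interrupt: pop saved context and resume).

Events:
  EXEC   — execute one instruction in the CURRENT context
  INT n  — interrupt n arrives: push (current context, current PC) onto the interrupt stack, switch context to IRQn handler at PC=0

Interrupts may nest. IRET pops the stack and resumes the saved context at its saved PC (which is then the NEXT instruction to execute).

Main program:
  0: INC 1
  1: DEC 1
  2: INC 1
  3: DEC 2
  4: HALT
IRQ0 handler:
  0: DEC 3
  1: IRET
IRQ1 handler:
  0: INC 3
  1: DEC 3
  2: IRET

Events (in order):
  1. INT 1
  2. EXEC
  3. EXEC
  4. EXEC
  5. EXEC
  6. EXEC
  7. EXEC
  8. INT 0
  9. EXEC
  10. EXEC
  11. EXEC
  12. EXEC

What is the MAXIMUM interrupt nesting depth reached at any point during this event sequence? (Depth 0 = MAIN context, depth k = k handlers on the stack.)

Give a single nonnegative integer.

Answer: 1

Derivation:
Event 1 (INT 1): INT 1 arrives: push (MAIN, PC=0), enter IRQ1 at PC=0 (depth now 1) [depth=1]
Event 2 (EXEC): [IRQ1] PC=0: INC 3 -> ACC=3 [depth=1]
Event 3 (EXEC): [IRQ1] PC=1: DEC 3 -> ACC=0 [depth=1]
Event 4 (EXEC): [IRQ1] PC=2: IRET -> resume MAIN at PC=0 (depth now 0) [depth=0]
Event 5 (EXEC): [MAIN] PC=0: INC 1 -> ACC=1 [depth=0]
Event 6 (EXEC): [MAIN] PC=1: DEC 1 -> ACC=0 [depth=0]
Event 7 (EXEC): [MAIN] PC=2: INC 1 -> ACC=1 [depth=0]
Event 8 (INT 0): INT 0 arrives: push (MAIN, PC=3), enter IRQ0 at PC=0 (depth now 1) [depth=1]
Event 9 (EXEC): [IRQ0] PC=0: DEC 3 -> ACC=-2 [depth=1]
Event 10 (EXEC): [IRQ0] PC=1: IRET -> resume MAIN at PC=3 (depth now 0) [depth=0]
Event 11 (EXEC): [MAIN] PC=3: DEC 2 -> ACC=-4 [depth=0]
Event 12 (EXEC): [MAIN] PC=4: HALT [depth=0]
Max depth observed: 1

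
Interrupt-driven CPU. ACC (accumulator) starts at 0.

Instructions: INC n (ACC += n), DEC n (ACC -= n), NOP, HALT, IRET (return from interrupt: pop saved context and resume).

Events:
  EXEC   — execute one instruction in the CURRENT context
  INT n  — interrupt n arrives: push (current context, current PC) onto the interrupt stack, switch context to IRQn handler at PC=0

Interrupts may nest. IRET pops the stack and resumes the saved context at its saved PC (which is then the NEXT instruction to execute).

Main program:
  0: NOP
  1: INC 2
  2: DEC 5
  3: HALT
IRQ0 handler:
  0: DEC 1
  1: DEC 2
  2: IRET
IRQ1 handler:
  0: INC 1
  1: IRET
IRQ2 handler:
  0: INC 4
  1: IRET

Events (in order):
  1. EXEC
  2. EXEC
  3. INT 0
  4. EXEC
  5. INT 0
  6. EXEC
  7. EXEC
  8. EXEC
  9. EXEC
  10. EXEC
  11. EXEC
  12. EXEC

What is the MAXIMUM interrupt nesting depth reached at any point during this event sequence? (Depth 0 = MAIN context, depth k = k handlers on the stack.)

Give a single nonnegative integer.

Event 1 (EXEC): [MAIN] PC=0: NOP [depth=0]
Event 2 (EXEC): [MAIN] PC=1: INC 2 -> ACC=2 [depth=0]
Event 3 (INT 0): INT 0 arrives: push (MAIN, PC=2), enter IRQ0 at PC=0 (depth now 1) [depth=1]
Event 4 (EXEC): [IRQ0] PC=0: DEC 1 -> ACC=1 [depth=1]
Event 5 (INT 0): INT 0 arrives: push (IRQ0, PC=1), enter IRQ0 at PC=0 (depth now 2) [depth=2]
Event 6 (EXEC): [IRQ0] PC=0: DEC 1 -> ACC=0 [depth=2]
Event 7 (EXEC): [IRQ0] PC=1: DEC 2 -> ACC=-2 [depth=2]
Event 8 (EXEC): [IRQ0] PC=2: IRET -> resume IRQ0 at PC=1 (depth now 1) [depth=1]
Event 9 (EXEC): [IRQ0] PC=1: DEC 2 -> ACC=-4 [depth=1]
Event 10 (EXEC): [IRQ0] PC=2: IRET -> resume MAIN at PC=2 (depth now 0) [depth=0]
Event 11 (EXEC): [MAIN] PC=2: DEC 5 -> ACC=-9 [depth=0]
Event 12 (EXEC): [MAIN] PC=3: HALT [depth=0]
Max depth observed: 2

Answer: 2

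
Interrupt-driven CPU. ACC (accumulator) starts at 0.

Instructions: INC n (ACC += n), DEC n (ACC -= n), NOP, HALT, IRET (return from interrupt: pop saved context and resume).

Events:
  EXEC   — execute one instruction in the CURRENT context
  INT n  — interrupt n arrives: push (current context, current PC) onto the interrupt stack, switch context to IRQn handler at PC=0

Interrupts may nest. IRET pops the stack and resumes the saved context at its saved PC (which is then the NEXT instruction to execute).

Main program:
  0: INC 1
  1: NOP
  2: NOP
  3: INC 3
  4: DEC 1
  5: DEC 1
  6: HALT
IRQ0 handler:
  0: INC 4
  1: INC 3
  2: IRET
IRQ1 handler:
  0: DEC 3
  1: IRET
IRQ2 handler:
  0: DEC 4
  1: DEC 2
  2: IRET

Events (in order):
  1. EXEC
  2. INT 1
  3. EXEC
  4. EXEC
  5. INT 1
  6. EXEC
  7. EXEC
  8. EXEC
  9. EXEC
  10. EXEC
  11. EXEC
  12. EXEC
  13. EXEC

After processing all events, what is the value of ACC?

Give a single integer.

Event 1 (EXEC): [MAIN] PC=0: INC 1 -> ACC=1
Event 2 (INT 1): INT 1 arrives: push (MAIN, PC=1), enter IRQ1 at PC=0 (depth now 1)
Event 3 (EXEC): [IRQ1] PC=0: DEC 3 -> ACC=-2
Event 4 (EXEC): [IRQ1] PC=1: IRET -> resume MAIN at PC=1 (depth now 0)
Event 5 (INT 1): INT 1 arrives: push (MAIN, PC=1), enter IRQ1 at PC=0 (depth now 1)
Event 6 (EXEC): [IRQ1] PC=0: DEC 3 -> ACC=-5
Event 7 (EXEC): [IRQ1] PC=1: IRET -> resume MAIN at PC=1 (depth now 0)
Event 8 (EXEC): [MAIN] PC=1: NOP
Event 9 (EXEC): [MAIN] PC=2: NOP
Event 10 (EXEC): [MAIN] PC=3: INC 3 -> ACC=-2
Event 11 (EXEC): [MAIN] PC=4: DEC 1 -> ACC=-3
Event 12 (EXEC): [MAIN] PC=5: DEC 1 -> ACC=-4
Event 13 (EXEC): [MAIN] PC=6: HALT

Answer: -4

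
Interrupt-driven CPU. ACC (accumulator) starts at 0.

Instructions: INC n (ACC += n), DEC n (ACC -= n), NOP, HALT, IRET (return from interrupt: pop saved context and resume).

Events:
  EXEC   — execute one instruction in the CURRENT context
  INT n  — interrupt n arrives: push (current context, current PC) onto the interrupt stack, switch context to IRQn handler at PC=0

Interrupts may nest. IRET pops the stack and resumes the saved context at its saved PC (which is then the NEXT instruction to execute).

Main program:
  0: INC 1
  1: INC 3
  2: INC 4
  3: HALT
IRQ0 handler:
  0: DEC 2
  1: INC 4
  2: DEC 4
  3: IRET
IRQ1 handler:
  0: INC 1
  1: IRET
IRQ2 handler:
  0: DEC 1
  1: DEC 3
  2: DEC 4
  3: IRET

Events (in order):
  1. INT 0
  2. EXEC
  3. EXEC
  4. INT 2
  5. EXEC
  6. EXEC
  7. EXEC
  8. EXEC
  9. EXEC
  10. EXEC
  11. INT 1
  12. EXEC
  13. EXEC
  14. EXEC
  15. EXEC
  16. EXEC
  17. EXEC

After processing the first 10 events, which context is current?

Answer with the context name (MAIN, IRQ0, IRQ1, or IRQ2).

Event 1 (INT 0): INT 0 arrives: push (MAIN, PC=0), enter IRQ0 at PC=0 (depth now 1)
Event 2 (EXEC): [IRQ0] PC=0: DEC 2 -> ACC=-2
Event 3 (EXEC): [IRQ0] PC=1: INC 4 -> ACC=2
Event 4 (INT 2): INT 2 arrives: push (IRQ0, PC=2), enter IRQ2 at PC=0 (depth now 2)
Event 5 (EXEC): [IRQ2] PC=0: DEC 1 -> ACC=1
Event 6 (EXEC): [IRQ2] PC=1: DEC 3 -> ACC=-2
Event 7 (EXEC): [IRQ2] PC=2: DEC 4 -> ACC=-6
Event 8 (EXEC): [IRQ2] PC=3: IRET -> resume IRQ0 at PC=2 (depth now 1)
Event 9 (EXEC): [IRQ0] PC=2: DEC 4 -> ACC=-10
Event 10 (EXEC): [IRQ0] PC=3: IRET -> resume MAIN at PC=0 (depth now 0)

Answer: MAIN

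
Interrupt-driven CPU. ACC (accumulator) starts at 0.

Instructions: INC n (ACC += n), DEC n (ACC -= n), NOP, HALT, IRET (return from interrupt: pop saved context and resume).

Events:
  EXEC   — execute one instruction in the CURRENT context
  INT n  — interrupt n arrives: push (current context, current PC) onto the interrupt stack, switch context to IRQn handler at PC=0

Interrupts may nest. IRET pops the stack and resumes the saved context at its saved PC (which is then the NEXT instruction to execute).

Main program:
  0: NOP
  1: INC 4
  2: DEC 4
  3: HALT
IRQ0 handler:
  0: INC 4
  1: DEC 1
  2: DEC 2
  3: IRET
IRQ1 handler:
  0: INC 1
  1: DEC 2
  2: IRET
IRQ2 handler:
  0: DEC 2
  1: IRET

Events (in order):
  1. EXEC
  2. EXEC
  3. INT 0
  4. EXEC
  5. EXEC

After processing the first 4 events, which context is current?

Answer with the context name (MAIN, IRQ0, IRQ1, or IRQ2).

Event 1 (EXEC): [MAIN] PC=0: NOP
Event 2 (EXEC): [MAIN] PC=1: INC 4 -> ACC=4
Event 3 (INT 0): INT 0 arrives: push (MAIN, PC=2), enter IRQ0 at PC=0 (depth now 1)
Event 4 (EXEC): [IRQ0] PC=0: INC 4 -> ACC=8

Answer: IRQ0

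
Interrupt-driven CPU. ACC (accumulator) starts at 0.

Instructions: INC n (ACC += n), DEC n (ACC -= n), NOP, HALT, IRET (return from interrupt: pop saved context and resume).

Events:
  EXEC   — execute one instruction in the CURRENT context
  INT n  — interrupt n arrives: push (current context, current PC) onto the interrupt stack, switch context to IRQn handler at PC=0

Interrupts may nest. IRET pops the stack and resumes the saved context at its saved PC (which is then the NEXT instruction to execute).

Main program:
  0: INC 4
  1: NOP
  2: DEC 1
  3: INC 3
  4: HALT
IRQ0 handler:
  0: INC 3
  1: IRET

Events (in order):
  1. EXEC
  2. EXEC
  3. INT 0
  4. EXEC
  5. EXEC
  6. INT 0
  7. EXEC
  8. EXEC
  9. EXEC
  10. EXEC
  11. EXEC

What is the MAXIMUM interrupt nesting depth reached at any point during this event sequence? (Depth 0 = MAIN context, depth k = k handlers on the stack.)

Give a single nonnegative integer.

Event 1 (EXEC): [MAIN] PC=0: INC 4 -> ACC=4 [depth=0]
Event 2 (EXEC): [MAIN] PC=1: NOP [depth=0]
Event 3 (INT 0): INT 0 arrives: push (MAIN, PC=2), enter IRQ0 at PC=0 (depth now 1) [depth=1]
Event 4 (EXEC): [IRQ0] PC=0: INC 3 -> ACC=7 [depth=1]
Event 5 (EXEC): [IRQ0] PC=1: IRET -> resume MAIN at PC=2 (depth now 0) [depth=0]
Event 6 (INT 0): INT 0 arrives: push (MAIN, PC=2), enter IRQ0 at PC=0 (depth now 1) [depth=1]
Event 7 (EXEC): [IRQ0] PC=0: INC 3 -> ACC=10 [depth=1]
Event 8 (EXEC): [IRQ0] PC=1: IRET -> resume MAIN at PC=2 (depth now 0) [depth=0]
Event 9 (EXEC): [MAIN] PC=2: DEC 1 -> ACC=9 [depth=0]
Event 10 (EXEC): [MAIN] PC=3: INC 3 -> ACC=12 [depth=0]
Event 11 (EXEC): [MAIN] PC=4: HALT [depth=0]
Max depth observed: 1

Answer: 1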